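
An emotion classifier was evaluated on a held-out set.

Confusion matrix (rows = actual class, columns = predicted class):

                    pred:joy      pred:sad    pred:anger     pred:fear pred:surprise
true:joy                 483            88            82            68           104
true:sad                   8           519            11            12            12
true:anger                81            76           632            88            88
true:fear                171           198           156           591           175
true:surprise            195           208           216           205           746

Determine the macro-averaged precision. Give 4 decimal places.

0.5688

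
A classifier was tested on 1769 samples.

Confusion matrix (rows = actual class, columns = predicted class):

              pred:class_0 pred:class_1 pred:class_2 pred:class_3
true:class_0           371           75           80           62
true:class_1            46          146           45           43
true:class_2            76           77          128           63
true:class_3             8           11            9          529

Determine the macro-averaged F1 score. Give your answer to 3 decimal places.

Per-class F1 score (2·TP/(2·TP+FP+FN)):
  class_0: TP=371, FP=46+76+8=130, FN=75+80+62=217 → 742/1089 = 0.6814
  class_1: TP=146, FP=75+77+11=163, FN=46+45+43=134 → 292/589 = 0.4958
  class_2: TP=128, FP=80+45+9=134, FN=76+77+63=216 → 256/606 = 0.4224
  class_3: TP=529, FP=62+43+63=168, FN=8+11+9=28 → 1058/1254 = 0.8437
Macro-F1 score = mean = (0.6814 + 0.4958 + 0.4224 + 0.8437) / 4 = 0.611

0.611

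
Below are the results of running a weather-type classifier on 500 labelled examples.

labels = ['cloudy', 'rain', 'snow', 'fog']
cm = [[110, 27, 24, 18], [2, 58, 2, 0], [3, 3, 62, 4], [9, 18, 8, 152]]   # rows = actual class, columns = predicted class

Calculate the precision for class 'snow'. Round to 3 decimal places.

0.646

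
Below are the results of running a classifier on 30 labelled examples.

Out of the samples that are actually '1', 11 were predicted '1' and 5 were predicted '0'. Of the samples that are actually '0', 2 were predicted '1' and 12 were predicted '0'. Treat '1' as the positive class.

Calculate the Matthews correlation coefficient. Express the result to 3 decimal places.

0.548

MCC = (TP·TN − FP·FN) / √((TP+FP)(TP+FN)(TN+FP)(TN+FN))
Numerator = 11·12 − 2·5 = 122
Denominator = √(13·16·14·17) = √49504 = 222.4949
MCC = 122 / 222.4949 = 0.548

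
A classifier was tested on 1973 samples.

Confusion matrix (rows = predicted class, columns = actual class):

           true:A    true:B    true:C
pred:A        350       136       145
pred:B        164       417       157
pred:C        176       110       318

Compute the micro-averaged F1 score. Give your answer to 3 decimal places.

0.550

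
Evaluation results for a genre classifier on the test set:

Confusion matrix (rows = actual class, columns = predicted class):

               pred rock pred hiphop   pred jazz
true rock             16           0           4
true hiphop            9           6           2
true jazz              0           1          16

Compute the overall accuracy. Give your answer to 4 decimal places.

Accuracy = trace / total = (16+6+16=38) / 54 = 38/54 = 0.7037

0.7037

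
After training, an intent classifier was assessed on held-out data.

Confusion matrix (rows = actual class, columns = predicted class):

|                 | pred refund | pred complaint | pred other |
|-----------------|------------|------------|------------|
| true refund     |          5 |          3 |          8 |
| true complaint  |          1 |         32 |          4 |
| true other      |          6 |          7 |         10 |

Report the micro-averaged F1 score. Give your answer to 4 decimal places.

0.6184

Micro-averaging pools counts across classes: ΣTP=47, ΣFP=29, ΣFN=29.
Micro-F1 score = 2·TP/(2·TP+FP+FN) on pooled counts = 0.6184 (equals overall accuracy in single-label multiclass).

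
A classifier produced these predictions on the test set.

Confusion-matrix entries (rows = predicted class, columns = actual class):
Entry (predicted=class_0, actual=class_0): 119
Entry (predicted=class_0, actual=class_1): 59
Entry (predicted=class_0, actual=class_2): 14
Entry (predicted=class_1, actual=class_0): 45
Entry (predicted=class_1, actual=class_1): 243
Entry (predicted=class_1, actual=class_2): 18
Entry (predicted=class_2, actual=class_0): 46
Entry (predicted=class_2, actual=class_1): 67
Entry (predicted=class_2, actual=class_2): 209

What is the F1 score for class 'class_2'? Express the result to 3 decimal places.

F1 score = 2·TP/(2·TP+FP+FN).
class_2: TP=209, FP=46+67=113, FN=14+18=32 → 418/563 = 0.7425

0.742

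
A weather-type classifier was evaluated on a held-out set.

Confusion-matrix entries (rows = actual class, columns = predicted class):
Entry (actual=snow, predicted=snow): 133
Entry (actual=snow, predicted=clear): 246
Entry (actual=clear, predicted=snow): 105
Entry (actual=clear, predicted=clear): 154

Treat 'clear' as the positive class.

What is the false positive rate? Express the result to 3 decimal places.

0.649

FPR = FP/(FP+TN) = 246/(246+133) = 0.649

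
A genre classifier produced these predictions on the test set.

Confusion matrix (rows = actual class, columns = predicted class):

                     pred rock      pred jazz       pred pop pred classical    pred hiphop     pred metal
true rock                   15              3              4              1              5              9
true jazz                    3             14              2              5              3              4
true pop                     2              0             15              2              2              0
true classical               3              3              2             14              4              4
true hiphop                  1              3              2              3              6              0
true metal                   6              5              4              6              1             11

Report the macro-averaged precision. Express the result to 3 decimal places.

0.441

Per-class precision (TP/(TP+FP)):
  rock: TP=15, FP=3+2+3+1+6=15 → 15/30 = 0.5000
  jazz: TP=14, FP=3+0+3+3+5=14 → 14/28 = 0.5000
  pop: TP=15, FP=4+2+2+2+4=14 → 15/29 = 0.5172
  classical: TP=14, FP=1+5+2+3+6=17 → 14/31 = 0.4516
  hiphop: TP=6, FP=5+3+2+4+1=15 → 6/21 = 0.2857
  metal: TP=11, FP=9+4+0+4+0=17 → 11/28 = 0.3929
Macro-precision = mean = (0.5000 + 0.5000 + 0.5172 + 0.4516 + 0.2857 + 0.3929) / 6 = 0.441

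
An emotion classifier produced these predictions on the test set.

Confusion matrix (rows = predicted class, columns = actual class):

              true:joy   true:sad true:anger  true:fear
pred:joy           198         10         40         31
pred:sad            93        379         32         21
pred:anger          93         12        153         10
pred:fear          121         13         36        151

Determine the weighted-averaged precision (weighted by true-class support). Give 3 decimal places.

Per-class precision (TP/(TP+FP)):
  joy: TP=198, FP=10+40+31=81 → 198/279 = 0.7097
  sad: TP=379, FP=93+32+21=146 → 379/525 = 0.7219
  anger: TP=153, FP=93+12+10=115 → 153/268 = 0.5709
  fear: TP=151, FP=121+13+36=170 → 151/321 = 0.4704
Weighted-precision = Σ (supportᵢ/N)·precisionᵢ with N=1393: (505/1393)·0.7097 + (414/1393)·0.7219 + (261/1393)·0.5709 + (213/1393)·0.4704 = 0.651

0.651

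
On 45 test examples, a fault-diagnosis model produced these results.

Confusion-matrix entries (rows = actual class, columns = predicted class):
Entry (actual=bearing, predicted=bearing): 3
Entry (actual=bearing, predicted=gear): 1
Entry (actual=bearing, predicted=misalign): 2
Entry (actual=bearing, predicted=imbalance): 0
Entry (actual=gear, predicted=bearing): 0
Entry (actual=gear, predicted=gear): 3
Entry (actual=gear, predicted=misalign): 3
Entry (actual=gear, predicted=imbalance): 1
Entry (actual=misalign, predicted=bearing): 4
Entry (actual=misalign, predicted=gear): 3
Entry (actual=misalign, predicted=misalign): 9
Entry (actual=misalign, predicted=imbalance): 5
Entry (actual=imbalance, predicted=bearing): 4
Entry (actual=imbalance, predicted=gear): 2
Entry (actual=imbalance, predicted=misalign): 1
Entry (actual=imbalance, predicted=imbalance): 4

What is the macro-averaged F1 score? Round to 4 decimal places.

Per-class F1 score (2·TP/(2·TP+FP+FN)):
  bearing: TP=3, FP=0+4+4=8, FN=1+2+0=3 → 6/17 = 0.35294
  gear: TP=3, FP=1+3+2=6, FN=0+3+1=4 → 6/16 = 0.37500
  misalign: TP=9, FP=2+3+1=6, FN=4+3+5=12 → 18/36 = 0.50000
  imbalance: TP=4, FP=0+1+5=6, FN=4+2+1=7 → 8/21 = 0.38095
Macro-F1 score = mean = (0.35294 + 0.37500 + 0.50000 + 0.38095) / 4 = 0.4022

0.4022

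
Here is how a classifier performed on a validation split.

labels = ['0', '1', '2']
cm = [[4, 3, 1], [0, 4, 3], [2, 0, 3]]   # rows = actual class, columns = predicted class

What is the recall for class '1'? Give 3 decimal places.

0.571

recall = TP/(TP+FN).
1: TP=4, FN=0+3=3 → 4/7 = 0.5714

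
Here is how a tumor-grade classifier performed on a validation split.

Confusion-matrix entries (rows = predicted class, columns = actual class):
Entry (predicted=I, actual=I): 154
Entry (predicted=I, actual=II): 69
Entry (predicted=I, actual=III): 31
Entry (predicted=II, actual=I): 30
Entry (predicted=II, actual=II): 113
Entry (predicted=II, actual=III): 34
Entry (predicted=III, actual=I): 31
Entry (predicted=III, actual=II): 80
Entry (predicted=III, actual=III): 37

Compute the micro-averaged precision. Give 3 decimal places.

Micro-averaging pools counts across classes: ΣTP=304, ΣFP=275, ΣFN=275.
Micro-precision = TP/(TP+FP) on pooled counts = 0.525 (equals overall accuracy in single-label multiclass).

0.525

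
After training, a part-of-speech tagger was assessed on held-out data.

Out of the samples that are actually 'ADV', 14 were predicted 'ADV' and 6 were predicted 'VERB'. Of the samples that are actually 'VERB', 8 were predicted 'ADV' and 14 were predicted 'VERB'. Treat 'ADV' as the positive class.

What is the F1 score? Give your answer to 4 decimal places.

Precision = TP/(TP+FP) = 14/22 = 0.6364
Recall = TP/(TP+FN) = 14/20 = 0.7000
F1 = 2·TP/(2·TP+FP+FN) = 28/42 = 0.6667

0.6667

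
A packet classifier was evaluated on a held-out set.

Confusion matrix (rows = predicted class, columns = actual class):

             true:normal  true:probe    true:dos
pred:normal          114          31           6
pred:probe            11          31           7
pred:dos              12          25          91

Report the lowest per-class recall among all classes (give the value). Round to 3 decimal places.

0.356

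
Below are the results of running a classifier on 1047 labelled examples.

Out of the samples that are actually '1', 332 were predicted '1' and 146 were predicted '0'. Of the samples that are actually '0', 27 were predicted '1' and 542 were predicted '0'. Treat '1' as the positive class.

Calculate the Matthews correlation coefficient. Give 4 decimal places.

0.6791

MCC = (TP·TN − FP·FN) / √((TP+FP)(TP+FN)(TN+FP)(TN+FN))
Numerator = 332·542 − 27·146 = 176002
Denominator = √(359·478·569·688) = √67177378144 = 259185.9914
MCC = 176002 / 259185.9914 = 0.6791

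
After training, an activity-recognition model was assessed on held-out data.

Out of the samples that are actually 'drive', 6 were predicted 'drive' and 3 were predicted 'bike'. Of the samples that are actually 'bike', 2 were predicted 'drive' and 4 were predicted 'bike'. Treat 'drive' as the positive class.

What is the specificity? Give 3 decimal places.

0.667

Specificity = TN/(TN+FP) = 4/(4+2) = 0.667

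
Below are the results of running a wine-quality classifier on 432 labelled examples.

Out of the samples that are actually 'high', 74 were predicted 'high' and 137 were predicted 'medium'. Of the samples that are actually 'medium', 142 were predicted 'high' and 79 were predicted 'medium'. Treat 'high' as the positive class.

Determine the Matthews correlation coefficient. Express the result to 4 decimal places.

-0.2917

MCC = (TP·TN − FP·FN) / √((TP+FP)(TP+FN)(TN+FP)(TN+FN))
Numerator = 74·79 − 142·137 = -13608
Denominator = √(216·211·221·216) = √2175615936 = 46643.4983
MCC = -13608 / 46643.4983 = -0.2917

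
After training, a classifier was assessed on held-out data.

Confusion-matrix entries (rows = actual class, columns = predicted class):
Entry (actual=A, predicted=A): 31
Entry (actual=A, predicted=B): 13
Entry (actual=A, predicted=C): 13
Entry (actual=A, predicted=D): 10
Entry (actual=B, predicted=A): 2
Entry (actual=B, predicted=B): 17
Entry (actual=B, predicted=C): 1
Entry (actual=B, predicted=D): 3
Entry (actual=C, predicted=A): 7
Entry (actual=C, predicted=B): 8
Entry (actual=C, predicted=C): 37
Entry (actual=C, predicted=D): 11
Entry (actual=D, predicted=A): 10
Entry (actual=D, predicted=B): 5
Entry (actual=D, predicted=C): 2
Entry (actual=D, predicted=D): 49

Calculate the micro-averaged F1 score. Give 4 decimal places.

0.6119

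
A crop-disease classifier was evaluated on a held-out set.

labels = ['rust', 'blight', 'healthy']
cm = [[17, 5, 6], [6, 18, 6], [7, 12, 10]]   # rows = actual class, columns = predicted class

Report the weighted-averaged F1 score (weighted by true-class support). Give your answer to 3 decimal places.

0.510

Per-class F1 score (2·TP/(2·TP+FP+FN)):
  rust: TP=17, FP=6+7=13, FN=5+6=11 → 34/58 = 0.5862
  blight: TP=18, FP=5+12=17, FN=6+6=12 → 36/65 = 0.5538
  healthy: TP=10, FP=6+6=12, FN=7+12=19 → 20/51 = 0.3922
Weighted-F1 score = Σ (supportᵢ/N)·F1 scoreᵢ with N=87: (28/87)·0.5862 + (30/87)·0.5538 + (29/87)·0.3922 = 0.510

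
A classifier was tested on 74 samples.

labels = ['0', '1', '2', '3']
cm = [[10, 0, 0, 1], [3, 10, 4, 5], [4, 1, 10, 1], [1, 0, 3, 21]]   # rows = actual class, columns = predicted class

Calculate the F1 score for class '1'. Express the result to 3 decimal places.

Take TP from the diagonal, FP from the rest of the '1' prediction marginal, FN from the rest of the '1' actual marginal.
F1 score = 2·TP/(2·TP+FP+FN).
1: TP=10, FP=0+1+0=1, FN=3+4+5=12 → 20/33 = 0.6061

0.606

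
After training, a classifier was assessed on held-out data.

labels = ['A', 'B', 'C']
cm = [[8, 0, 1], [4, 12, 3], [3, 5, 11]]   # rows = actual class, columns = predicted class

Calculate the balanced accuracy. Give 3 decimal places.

Balanced accuracy = mean of per-class recall.
  A: recall = 8/9 = 0.8889
  B: recall = 12/19 = 0.6316
  C: recall = 11/19 = 0.5789
Mean = (0.8889 + 0.6316 + 0.5789) / 3 = 0.700

0.700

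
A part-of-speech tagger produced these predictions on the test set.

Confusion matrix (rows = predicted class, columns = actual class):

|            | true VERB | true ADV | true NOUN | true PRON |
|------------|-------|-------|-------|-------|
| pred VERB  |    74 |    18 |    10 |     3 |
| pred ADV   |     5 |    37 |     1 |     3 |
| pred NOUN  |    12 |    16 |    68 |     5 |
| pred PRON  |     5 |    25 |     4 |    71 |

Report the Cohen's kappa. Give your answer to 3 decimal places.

Observed agreement pₒ = trace/N = 250/357 = 0.7003
Expected agreement pₑ = Σ (rowᵢ·colᵢ)/N² = (96·105 + 96·46 + 83·101 + 82·105)/357² = 0.2471
κ = (pₒ − pₑ)/(1 − pₑ) = (0.7003 − 0.2471)/(1 − 0.2471) = 0.602

0.602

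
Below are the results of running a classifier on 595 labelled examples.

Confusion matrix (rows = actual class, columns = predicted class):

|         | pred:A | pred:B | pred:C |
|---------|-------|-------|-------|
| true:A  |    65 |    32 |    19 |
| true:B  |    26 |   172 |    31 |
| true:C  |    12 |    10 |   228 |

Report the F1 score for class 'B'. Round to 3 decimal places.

0.777

F1 score = 2·TP/(2·TP+FP+FN).
B: TP=172, FP=32+10=42, FN=26+31=57 → 344/443 = 0.7765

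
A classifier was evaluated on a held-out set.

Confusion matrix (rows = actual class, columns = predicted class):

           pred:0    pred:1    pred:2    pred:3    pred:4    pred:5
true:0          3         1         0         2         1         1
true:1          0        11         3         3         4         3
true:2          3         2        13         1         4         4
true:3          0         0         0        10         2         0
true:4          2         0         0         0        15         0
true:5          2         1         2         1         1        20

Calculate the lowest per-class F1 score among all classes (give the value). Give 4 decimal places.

0.3333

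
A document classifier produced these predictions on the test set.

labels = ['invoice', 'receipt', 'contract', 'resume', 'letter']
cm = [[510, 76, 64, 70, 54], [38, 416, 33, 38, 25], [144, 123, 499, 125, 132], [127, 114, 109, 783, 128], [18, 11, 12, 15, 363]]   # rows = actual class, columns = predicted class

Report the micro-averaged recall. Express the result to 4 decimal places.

Micro-averaging pools counts across classes: ΣTP=2571, ΣFP=1456, ΣFN=1456.
Micro-recall = TP/(TP+FN) on pooled counts = 0.6384 (equals overall accuracy in single-label multiclass).

0.6384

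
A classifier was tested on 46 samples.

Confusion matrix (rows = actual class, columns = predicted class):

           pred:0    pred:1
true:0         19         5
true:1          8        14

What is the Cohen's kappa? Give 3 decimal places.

Observed agreement pₒ = trace/N = 33/46 = 0.7174
Expected agreement pₑ = Σ (rowᵢ·colᵢ)/N² = (24·27 + 22·19)/46² = 0.5038
κ = (pₒ − pₑ)/(1 − pₑ) = (0.7174 − 0.5038)/(1 − 0.5038) = 0.430

0.430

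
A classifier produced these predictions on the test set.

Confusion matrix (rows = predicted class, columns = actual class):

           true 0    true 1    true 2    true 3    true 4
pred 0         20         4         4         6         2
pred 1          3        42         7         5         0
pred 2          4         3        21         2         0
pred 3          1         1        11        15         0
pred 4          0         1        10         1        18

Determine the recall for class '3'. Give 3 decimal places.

recall = TP/(TP+FN).
3: TP=15, FN=6+5+2+1=14 → 15/29 = 0.5172

0.517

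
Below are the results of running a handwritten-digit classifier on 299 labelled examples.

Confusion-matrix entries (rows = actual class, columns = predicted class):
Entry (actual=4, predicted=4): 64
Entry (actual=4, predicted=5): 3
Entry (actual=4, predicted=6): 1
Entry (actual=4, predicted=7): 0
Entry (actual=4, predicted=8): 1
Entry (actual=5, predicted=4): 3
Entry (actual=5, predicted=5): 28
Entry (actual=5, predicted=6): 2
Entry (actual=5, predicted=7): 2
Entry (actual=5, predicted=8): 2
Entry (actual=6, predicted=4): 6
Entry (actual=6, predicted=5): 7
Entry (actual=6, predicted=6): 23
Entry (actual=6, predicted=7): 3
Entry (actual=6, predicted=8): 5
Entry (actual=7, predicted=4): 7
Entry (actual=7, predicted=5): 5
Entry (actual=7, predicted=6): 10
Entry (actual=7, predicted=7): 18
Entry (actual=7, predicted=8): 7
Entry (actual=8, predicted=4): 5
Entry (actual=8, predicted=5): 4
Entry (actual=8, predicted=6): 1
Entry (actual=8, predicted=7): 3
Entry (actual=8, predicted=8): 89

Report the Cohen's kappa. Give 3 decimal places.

0.663

Observed agreement pₒ = trace/N = 222/299 = 0.7425
Expected agreement pₑ = Σ (rowᵢ·colᵢ)/N² = (69·85 + 37·47 + 44·37 + 47·26 + 102·104)/299² = 0.2356
κ = (pₒ − pₑ)/(1 − pₑ) = (0.7425 − 0.2356)/(1 − 0.2356) = 0.663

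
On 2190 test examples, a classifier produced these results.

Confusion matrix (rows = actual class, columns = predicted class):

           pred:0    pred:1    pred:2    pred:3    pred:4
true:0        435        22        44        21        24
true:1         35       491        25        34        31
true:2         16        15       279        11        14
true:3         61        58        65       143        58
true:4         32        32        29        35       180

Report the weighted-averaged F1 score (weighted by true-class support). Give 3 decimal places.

Per-class F1 score (2·TP/(2·TP+FP+FN)):
  0: TP=435, FP=35+16+61+32=144, FN=22+44+21+24=111 → 870/1125 = 0.7733
  1: TP=491, FP=22+15+58+32=127, FN=35+25+34+31=125 → 982/1234 = 0.7958
  2: TP=279, FP=44+25+65+29=163, FN=16+15+11+14=56 → 558/777 = 0.7181
  3: TP=143, FP=21+34+11+35=101, FN=61+58+65+58=242 → 286/629 = 0.4547
  4: TP=180, FP=24+31+14+58=127, FN=32+32+29+35=128 → 360/615 = 0.5854
Weighted-F1 score = Σ (supportᵢ/N)·F1 scoreᵢ with N=2190: (546/2190)·0.7733 + (616/2190)·0.7958 + (335/2190)·0.7181 + (385/2190)·0.4547 + (308/2190)·0.5854 = 0.689

0.689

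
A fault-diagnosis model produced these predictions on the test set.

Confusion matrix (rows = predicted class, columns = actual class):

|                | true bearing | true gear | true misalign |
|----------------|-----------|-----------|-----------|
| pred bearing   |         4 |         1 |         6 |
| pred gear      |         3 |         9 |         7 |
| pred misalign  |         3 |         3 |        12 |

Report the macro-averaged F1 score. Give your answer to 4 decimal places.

0.5005

Per-class F1 score (2·TP/(2·TP+FP+FN)):
  bearing: TP=4, FP=1+6=7, FN=3+3=6 → 8/21 = 0.38095
  gear: TP=9, FP=3+7=10, FN=1+3=4 → 18/32 = 0.56250
  misalign: TP=12, FP=3+3=6, FN=6+7=13 → 24/43 = 0.55814
Macro-F1 score = mean = (0.38095 + 0.56250 + 0.55814) / 3 = 0.5005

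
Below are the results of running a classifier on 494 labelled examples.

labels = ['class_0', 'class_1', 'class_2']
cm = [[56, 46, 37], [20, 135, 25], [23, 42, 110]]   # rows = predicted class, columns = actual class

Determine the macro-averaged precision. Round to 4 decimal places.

0.5938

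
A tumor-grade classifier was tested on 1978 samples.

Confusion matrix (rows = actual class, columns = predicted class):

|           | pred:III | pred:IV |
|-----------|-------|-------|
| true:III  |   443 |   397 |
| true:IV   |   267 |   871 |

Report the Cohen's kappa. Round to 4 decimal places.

0.2988

Observed agreement pₒ = trace/N = 1314/1978 = 0.66431
Expected agreement pₑ = Σ (rowᵢ·colᵢ)/N² = (840·710 + 1138·1268)/1978² = 0.52125
κ = (pₒ − pₑ)/(1 − pₑ) = (0.66431 − 0.52125)/(1 − 0.52125) = 0.2988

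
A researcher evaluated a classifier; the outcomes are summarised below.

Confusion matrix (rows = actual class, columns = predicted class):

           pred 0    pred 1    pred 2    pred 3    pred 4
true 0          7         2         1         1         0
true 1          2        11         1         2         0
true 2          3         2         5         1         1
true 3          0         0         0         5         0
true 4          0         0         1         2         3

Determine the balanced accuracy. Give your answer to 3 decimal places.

Balanced accuracy = mean of per-class recall.
  0: recall = 7/11 = 0.6364
  1: recall = 11/16 = 0.6875
  2: recall = 5/12 = 0.4167
  3: recall = 5/5 = 1.0000
  4: recall = 3/6 = 0.5000
Mean = (0.6364 + 0.6875 + 0.4167 + 1.0000 + 0.5000) / 5 = 0.648

0.648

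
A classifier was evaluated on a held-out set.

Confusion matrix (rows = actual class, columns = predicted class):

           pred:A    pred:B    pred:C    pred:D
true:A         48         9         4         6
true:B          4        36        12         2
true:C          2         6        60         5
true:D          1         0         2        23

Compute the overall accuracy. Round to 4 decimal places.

Accuracy = trace / total = (48+36+60+23=167) / 220 = 167/220 = 0.7591

0.7591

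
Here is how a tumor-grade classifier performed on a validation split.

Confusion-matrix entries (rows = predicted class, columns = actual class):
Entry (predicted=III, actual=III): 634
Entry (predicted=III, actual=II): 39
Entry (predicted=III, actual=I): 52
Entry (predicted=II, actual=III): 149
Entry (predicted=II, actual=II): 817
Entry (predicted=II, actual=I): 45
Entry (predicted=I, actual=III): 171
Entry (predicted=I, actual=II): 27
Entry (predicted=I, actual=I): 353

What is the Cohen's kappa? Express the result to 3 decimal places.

0.675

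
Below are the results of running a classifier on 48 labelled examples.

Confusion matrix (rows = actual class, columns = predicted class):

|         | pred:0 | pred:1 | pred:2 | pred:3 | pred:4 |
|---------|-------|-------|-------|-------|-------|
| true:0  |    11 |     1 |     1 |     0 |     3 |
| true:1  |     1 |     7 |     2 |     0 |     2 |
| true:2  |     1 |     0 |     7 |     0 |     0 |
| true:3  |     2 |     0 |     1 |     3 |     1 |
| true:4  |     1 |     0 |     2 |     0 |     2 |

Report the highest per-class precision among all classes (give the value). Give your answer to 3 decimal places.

1.000

Per-class precision (TP/(TP+FP)):
  0: TP=11, FP=1+1+2+1=5 → 11/16 = 0.6875
  1: TP=7, FP=1+0+0+0=1 → 7/8 = 0.8750
  2: TP=7, FP=1+2+1+2=6 → 7/13 = 0.5385
  3: TP=3, FP=0+0+0+0=0 → 3/3 = 1.0000
  4: TP=2, FP=3+2+0+1=6 → 2/8 = 0.2500
Highest is class '3' with precision = 1.000.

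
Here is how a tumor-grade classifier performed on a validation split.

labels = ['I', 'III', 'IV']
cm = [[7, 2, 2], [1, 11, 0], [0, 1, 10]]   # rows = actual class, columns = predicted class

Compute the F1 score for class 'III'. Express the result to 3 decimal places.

Treat 'III' as positive and all other classes as negative.
F1 score = 2·TP/(2·TP+FP+FN).
III: TP=11, FP=2+1=3, FN=1+0=1 → 22/26 = 0.8462

0.846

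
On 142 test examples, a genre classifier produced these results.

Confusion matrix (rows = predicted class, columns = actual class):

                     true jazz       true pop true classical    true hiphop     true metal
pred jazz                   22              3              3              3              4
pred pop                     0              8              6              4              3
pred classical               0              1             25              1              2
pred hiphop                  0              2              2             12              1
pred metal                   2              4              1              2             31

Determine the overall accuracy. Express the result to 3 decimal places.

Accuracy = trace / total = (22+8+25+12+31=98) / 142 = 98/142 = 0.690

0.690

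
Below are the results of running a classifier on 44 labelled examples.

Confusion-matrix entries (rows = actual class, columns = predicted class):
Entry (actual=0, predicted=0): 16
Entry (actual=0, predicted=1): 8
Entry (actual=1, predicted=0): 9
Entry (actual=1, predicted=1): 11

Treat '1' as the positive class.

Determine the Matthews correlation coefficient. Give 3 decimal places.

0.218

MCC = (TP·TN − FP·FN) / √((TP+FP)(TP+FN)(TN+FP)(TN+FN))
Numerator = 11·16 − 8·9 = 104
Denominator = √(19·20·24·25) = √228000 = 477.4935
MCC = 104 / 477.4935 = 0.218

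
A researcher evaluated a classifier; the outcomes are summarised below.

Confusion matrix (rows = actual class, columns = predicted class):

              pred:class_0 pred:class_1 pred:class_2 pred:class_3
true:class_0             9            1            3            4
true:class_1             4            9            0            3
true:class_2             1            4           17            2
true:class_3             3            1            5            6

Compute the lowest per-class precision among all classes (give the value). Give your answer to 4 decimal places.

0.4000

Per-class precision (TP/(TP+FP)):
  class_0: TP=9, FP=4+1+3=8 → 9/17 = 0.52941
  class_1: TP=9, FP=1+4+1=6 → 9/15 = 0.60000
  class_2: TP=17, FP=3+0+5=8 → 17/25 = 0.68000
  class_3: TP=6, FP=4+3+2=9 → 6/15 = 0.40000
Lowest is class 'class_3' with precision = 0.4000.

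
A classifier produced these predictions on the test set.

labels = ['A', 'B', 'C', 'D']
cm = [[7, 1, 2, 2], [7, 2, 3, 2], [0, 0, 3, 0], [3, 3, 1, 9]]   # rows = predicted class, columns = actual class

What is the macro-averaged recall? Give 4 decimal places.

Per-class recall (TP/(TP+FN)):
  A: TP=7, FN=7+0+3=10 → 7/17 = 0.41176
  B: TP=2, FN=1+0+3=4 → 2/6 = 0.33333
  C: TP=3, FN=2+3+1=6 → 3/9 = 0.33333
  D: TP=9, FN=2+2+0=4 → 9/13 = 0.69231
Macro-recall = mean = (0.41176 + 0.33333 + 0.33333 + 0.69231) / 4 = 0.4427

0.4427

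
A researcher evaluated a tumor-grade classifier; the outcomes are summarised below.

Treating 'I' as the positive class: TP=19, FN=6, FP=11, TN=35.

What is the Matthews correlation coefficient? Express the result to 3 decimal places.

MCC = (TP·TN − FP·FN) / √((TP+FP)(TP+FN)(TN+FP)(TN+FN))
Numerator = 19·35 − 11·6 = 599
Denominator = √(30·25·46·41) = √1414500 = 1189.3275
MCC = 599 / 1189.3275 = 0.504

0.504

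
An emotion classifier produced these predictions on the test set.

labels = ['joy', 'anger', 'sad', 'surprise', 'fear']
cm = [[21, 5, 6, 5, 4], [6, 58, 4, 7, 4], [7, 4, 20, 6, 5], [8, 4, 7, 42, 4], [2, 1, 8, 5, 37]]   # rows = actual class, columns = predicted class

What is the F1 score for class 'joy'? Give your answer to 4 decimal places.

0.4941

Treat 'joy' as positive and all other classes as negative.
F1 score = 2·TP/(2·TP+FP+FN).
joy: TP=21, FP=6+7+8+2=23, FN=5+6+5+4=20 → 42/85 = 0.49412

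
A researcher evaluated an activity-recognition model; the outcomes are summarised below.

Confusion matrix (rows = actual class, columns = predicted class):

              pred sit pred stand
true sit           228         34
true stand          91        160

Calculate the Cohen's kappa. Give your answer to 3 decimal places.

0.510

Observed agreement pₒ = trace/N = 388/513 = 0.7563
Expected agreement pₑ = Σ (rowᵢ·colᵢ)/N² = (262·319 + 251·194)/513² = 0.5026
κ = (pₒ − pₑ)/(1 − pₑ) = (0.7563 − 0.5026)/(1 − 0.5026) = 0.510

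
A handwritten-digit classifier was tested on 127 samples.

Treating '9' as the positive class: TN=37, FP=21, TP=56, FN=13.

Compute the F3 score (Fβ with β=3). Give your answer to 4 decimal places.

0.8023

Fβ = (1+β²)·TP / ((1+β²)·TP + β²·FN + FP), with β²=9
= 10·56 / (10·56 + 9·13 + 21) = 0.8023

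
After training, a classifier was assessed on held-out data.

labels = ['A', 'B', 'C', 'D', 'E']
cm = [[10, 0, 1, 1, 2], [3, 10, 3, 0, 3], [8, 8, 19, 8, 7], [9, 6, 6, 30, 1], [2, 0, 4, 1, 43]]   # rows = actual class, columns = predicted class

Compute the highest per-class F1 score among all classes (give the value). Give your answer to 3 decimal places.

Per-class F1 score (2·TP/(2·TP+FP+FN)):
  A: TP=10, FP=3+8+9+2=22, FN=0+1+1+2=4 → 20/46 = 0.4348
  B: TP=10, FP=0+8+6+0=14, FN=3+3+0+3=9 → 20/43 = 0.4651
  C: TP=19, FP=1+3+6+4=14, FN=8+8+8+7=31 → 38/83 = 0.4578
  D: TP=30, FP=1+0+8+1=10, FN=9+6+6+1=22 → 60/92 = 0.6522
  E: TP=43, FP=2+3+7+1=13, FN=2+0+4+1=7 → 86/106 = 0.8113
Highest is class 'E' with F1 score = 0.811.

0.811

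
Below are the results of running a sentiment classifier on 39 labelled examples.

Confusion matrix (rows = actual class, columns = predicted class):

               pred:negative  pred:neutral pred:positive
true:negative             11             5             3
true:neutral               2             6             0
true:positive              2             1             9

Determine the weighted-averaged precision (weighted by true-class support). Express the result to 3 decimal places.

Per-class precision (TP/(TP+FP)):
  negative: TP=11, FP=2+2=4 → 11/15 = 0.7333
  neutral: TP=6, FP=5+1=6 → 6/12 = 0.5000
  positive: TP=9, FP=3+0=3 → 9/12 = 0.7500
Weighted-precision = Σ (supportᵢ/N)·precisionᵢ with N=39: (19/39)·0.7333 + (8/39)·0.5000 + (12/39)·0.7500 = 0.691

0.691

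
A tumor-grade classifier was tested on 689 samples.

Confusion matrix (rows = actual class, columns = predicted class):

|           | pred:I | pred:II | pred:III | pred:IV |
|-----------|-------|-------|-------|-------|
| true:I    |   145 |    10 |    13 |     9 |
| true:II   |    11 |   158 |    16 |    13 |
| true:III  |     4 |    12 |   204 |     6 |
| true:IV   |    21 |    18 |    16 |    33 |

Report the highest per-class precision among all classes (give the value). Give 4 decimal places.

0.8193

Per-class precision (TP/(TP+FP)):
  I: TP=145, FP=11+4+21=36 → 145/181 = 0.80110
  II: TP=158, FP=10+12+18=40 → 158/198 = 0.79798
  III: TP=204, FP=13+16+16=45 → 204/249 = 0.81928
  IV: TP=33, FP=9+13+6=28 → 33/61 = 0.54098
Highest is class 'III' with precision = 0.8193.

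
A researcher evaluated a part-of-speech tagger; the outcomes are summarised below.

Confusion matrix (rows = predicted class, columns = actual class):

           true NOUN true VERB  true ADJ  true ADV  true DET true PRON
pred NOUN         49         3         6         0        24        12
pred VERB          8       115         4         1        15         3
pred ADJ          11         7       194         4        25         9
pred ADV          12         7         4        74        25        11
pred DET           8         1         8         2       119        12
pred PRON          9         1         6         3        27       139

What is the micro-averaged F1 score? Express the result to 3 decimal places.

0.720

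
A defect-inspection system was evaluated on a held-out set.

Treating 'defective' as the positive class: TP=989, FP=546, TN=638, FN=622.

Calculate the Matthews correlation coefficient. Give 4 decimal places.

0.1517

MCC = (TP·TN − FP·FN) / √((TP+FP)(TP+FN)(TN+FP)(TN+FN))
Numerator = 989·638 − 546·622 = 291370
Denominator = √(1535·1611·1184·1260) = √3689148758400 = 1920715.6891
MCC = 291370 / 1920715.6891 = 0.1517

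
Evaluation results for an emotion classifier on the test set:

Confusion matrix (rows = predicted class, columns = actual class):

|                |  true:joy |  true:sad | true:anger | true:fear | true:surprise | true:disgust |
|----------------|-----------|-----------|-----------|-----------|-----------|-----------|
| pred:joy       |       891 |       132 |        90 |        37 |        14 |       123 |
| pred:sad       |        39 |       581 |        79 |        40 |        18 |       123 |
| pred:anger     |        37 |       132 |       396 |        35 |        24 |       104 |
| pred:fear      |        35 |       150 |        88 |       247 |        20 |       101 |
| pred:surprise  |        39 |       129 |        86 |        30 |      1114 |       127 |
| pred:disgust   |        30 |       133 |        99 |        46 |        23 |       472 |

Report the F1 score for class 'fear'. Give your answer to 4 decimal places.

0.4591

Treat 'fear' as positive and all other classes as negative.
F1 score = 2·TP/(2·TP+FP+FN).
fear: TP=247, FP=35+150+88+20+101=394, FN=37+40+35+30+46=188 → 494/1076 = 0.45911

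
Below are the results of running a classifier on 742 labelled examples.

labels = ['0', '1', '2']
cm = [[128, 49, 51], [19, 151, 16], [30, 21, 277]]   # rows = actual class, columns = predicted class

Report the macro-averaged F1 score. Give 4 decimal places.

Per-class F1 score (2·TP/(2·TP+FP+FN)):
  0: TP=128, FP=19+30=49, FN=49+51=100 → 256/405 = 0.63210
  1: TP=151, FP=49+21=70, FN=19+16=35 → 302/407 = 0.74201
  2: TP=277, FP=51+16=67, FN=30+21=51 → 554/672 = 0.82440
Macro-F1 score = mean = (0.63210 + 0.74201 + 0.82440) / 3 = 0.7328

0.7328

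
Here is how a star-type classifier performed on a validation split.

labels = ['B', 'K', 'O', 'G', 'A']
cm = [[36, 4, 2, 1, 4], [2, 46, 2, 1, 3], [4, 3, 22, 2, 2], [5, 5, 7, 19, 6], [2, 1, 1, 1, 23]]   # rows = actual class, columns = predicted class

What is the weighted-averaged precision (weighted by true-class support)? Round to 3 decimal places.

Per-class precision (TP/(TP+FP)):
  B: TP=36, FP=2+4+5+2=13 → 36/49 = 0.7347
  K: TP=46, FP=4+3+5+1=13 → 46/59 = 0.7797
  O: TP=22, FP=2+2+7+1=12 → 22/34 = 0.6471
  G: TP=19, FP=1+1+2+1=5 → 19/24 = 0.7917
  A: TP=23, FP=4+3+2+6=15 → 23/38 = 0.6053
Weighted-precision = Σ (supportᵢ/N)·precisionᵢ with N=204: (47/204)·0.7347 + (54/204)·0.7797 + (33/204)·0.6471 + (42/204)·0.7917 + (28/204)·0.6053 = 0.726

0.726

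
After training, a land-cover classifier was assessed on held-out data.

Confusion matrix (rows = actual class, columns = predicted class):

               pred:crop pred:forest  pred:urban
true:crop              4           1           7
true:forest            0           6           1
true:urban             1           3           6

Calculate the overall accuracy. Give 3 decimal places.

Accuracy = trace / total = (4+6+6=16) / 29 = 16/29 = 0.552

0.552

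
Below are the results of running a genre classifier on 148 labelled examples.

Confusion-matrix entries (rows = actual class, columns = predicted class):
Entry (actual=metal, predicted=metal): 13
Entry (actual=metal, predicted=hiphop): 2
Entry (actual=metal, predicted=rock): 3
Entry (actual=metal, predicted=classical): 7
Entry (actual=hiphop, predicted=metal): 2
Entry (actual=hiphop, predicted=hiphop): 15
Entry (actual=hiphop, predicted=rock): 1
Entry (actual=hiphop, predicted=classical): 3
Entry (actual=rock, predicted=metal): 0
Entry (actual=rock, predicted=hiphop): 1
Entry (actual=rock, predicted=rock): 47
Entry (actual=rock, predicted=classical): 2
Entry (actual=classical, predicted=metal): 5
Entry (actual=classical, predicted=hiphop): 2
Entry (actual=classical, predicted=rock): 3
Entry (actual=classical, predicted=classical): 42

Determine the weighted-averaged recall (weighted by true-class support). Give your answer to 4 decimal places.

Per-class recall (TP/(TP+FN)):
  metal: TP=13, FN=2+3+7=12 → 13/25 = 0.52000
  hiphop: TP=15, FN=2+1+3=6 → 15/21 = 0.71429
  rock: TP=47, FN=0+1+2=3 → 47/50 = 0.94000
  classical: TP=42, FN=5+2+3=10 → 42/52 = 0.80769
Weighted-recall = Σ (supportᵢ/N)·recallᵢ with N=148: (25/148)·0.52000 + (21/148)·0.71429 + (50/148)·0.94000 + (52/148)·0.80769 = 0.7905

0.7905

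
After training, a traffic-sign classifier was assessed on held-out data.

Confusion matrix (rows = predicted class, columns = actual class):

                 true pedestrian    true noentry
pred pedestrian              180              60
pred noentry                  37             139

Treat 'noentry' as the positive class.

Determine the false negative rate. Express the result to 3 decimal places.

FNR = FN/(FN+TP) = 60/(60+139) = 0.302

0.302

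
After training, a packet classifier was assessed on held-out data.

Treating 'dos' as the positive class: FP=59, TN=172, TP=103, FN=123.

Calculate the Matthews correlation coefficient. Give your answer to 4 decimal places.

0.2094

MCC = (TP·TN − FP·FN) / √((TP+FP)(TP+FN)(TN+FP)(TN+FN))
Numerator = 103·172 − 59·123 = 10459
Denominator = √(162·226·231·295) = √2494924740 = 49949.2216
MCC = 10459 / 49949.2216 = 0.2094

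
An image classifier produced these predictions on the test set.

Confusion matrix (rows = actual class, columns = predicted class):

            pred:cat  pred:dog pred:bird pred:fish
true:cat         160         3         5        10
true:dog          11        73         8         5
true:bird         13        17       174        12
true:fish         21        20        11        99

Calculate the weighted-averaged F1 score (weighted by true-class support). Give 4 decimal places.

0.7876

Per-class F1 score (2·TP/(2·TP+FP+FN)):
  cat: TP=160, FP=11+13+21=45, FN=3+5+10=18 → 320/383 = 0.83551
  dog: TP=73, FP=3+17+20=40, FN=11+8+5=24 → 146/210 = 0.69524
  bird: TP=174, FP=5+8+11=24, FN=13+17+12=42 → 348/414 = 0.84058
  fish: TP=99, FP=10+5+12=27, FN=21+20+11=52 → 198/277 = 0.71480
Weighted-F1 score = Σ (supportᵢ/N)·F1 scoreᵢ with N=642: (178/642)·0.83551 + (97/642)·0.69524 + (216/642)·0.84058 + (151/642)·0.71480 = 0.7876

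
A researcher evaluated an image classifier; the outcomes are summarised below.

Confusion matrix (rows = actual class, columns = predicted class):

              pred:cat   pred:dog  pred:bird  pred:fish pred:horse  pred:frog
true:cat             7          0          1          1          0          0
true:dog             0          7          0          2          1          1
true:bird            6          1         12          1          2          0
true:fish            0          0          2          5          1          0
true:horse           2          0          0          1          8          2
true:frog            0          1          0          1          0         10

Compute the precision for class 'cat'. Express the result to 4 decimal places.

Take TP from the diagonal, FP from the rest of the 'cat' prediction marginal, FN from the rest of the 'cat' actual marginal.
precision = TP/(TP+FP).
cat: TP=7, FP=0+6+0+2+0=8 → 7/15 = 0.46667

0.4667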